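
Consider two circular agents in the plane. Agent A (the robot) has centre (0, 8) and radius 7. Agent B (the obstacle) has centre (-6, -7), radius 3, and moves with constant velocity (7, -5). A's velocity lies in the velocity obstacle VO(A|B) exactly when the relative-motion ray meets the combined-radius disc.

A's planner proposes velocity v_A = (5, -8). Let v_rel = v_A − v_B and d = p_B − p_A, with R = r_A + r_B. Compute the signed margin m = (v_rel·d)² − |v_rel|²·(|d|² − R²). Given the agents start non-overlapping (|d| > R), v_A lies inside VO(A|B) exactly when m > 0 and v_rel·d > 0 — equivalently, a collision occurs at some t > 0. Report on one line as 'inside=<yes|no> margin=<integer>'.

d = (-6, -15),  |d|² = 261;  R = 7+3 = 10,  c = 261−10² = 161
v_rel = (-2, -3),  |v_rel|² = 13;  v_rel·d = (-2)·(-6) + (-3)·(-15) = 57
13·t² − 114·t + 161 = 0  ⇒  m = 57² − 13·161 = 1156
m = 1156 > 0,  v_rel·d = 57 > 0  ⇒  inside

inside=yes margin=1156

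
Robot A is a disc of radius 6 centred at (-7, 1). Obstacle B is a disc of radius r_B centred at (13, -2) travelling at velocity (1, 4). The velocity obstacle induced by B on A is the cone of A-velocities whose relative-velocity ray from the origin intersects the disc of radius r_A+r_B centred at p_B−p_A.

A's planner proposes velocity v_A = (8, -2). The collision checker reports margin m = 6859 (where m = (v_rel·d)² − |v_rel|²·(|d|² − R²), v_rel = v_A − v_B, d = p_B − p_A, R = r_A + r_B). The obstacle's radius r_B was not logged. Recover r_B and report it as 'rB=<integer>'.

m = 6859
d = (20, -3);  v_rel = (7, -6),  |v_rel|² = 85
v_rel×d = (7)·(-3) − (-6)·(20) = 99
since m = R²·85 − 99²:  R² = (9801 + 6859) / 85 = 196
R = √196 = 14  ⇒  r_B = 14 − 6 = 8

rB=8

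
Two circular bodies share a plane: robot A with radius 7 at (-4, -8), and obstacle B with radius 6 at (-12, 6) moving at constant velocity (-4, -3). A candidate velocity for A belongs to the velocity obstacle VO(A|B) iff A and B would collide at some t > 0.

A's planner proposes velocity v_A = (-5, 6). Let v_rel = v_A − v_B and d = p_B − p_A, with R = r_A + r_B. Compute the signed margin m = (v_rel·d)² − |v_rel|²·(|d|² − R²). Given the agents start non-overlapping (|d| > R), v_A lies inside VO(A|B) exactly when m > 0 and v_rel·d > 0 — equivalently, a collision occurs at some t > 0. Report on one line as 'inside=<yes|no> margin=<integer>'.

d = (-8, 14),  |d|² = 260;  R = 7+6 = 13,  c = 260−13² = 91
v_rel = (-1, 9),  |v_rel|² = 82;  v_rel·d = (-1)·(-8) + (9)·(14) = 134
82·t² − 268·t + 91 = 0  ⇒  m = 134² − 82·91 = 10494
m = 10494 > 0,  v_rel·d = 134 > 0  ⇒  inside

inside=yes margin=10494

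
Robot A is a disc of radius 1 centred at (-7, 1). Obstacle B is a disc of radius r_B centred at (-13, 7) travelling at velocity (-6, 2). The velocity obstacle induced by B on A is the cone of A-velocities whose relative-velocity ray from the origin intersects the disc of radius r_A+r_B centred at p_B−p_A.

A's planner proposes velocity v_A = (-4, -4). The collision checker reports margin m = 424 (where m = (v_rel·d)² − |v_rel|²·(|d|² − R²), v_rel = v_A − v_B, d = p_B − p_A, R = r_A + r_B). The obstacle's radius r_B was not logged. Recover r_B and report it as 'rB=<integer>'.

m = 424
d = (-6, 6);  v_rel = (2, -6),  |v_rel|² = 40
v_rel×d = (2)·(6) − (-6)·(-6) = -24
since m = R²·40 − (-24)²:  R² = (576 + 424) / 40 = 25
R = √25 = 5  ⇒  r_B = 5 − 1 = 4

rB=4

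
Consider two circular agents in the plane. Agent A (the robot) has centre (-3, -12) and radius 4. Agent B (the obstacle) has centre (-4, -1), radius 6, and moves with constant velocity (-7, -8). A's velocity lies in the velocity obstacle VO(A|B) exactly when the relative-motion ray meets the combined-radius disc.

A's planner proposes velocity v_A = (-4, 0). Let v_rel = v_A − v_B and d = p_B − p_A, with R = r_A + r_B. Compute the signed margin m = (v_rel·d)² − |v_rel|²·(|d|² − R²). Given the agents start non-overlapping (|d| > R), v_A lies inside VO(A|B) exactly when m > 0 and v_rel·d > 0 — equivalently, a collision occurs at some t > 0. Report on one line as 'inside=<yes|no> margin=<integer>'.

d = (-1, 11),  |d|² = 122;  R = 4+6 = 10,  c = 122−10² = 22
v_rel = (3, 8),  |v_rel|² = 73;  v_rel·d = (3)·(-1) + (8)·(11) = 85
73·t² − 170·t + 22 = 0  ⇒  m = 85² − 73·22 = 5619
m = 5619 > 0,  v_rel·d = 85 > 0  ⇒  inside

inside=yes margin=5619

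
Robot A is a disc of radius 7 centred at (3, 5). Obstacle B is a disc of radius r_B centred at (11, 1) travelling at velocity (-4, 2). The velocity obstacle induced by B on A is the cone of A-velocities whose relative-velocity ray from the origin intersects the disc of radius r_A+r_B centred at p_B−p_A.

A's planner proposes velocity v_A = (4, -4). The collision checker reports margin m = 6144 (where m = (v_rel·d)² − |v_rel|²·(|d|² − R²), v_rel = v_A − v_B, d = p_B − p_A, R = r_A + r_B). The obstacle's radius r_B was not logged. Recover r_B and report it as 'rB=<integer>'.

m = 6144
d = (8, -4);  v_rel = (8, -6),  |v_rel|² = 100
v_rel×d = (8)·(-4) − (-6)·(8) = 16
since m = R²·100 − 16²:  R² = (256 + 6144) / 100 = 64
R = √64 = 8  ⇒  r_B = 8 − 7 = 1

rB=1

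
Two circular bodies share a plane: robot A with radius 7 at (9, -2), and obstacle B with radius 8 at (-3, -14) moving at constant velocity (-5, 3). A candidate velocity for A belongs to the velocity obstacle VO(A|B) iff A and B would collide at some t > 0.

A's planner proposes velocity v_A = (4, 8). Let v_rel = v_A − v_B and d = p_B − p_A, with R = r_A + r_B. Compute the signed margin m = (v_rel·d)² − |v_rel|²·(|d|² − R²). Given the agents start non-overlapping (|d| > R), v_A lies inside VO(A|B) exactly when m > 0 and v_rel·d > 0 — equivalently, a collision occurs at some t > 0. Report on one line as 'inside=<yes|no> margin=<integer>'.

d = (-12, -12),  |d|² = 288;  R = 7+8 = 15,  c = 288−15² = 63
v_rel = (9, 5),  |v_rel|² = 106;  v_rel·d = (9)·(-12) + (5)·(-12) = -168
106·t² + 336·t + 63 = 0  ⇒  m = (-168)² − 106·63 = 21546
m = 21546 > 0,  v_rel·d = -168 < 0  ⇒  outside

inside=no margin=21546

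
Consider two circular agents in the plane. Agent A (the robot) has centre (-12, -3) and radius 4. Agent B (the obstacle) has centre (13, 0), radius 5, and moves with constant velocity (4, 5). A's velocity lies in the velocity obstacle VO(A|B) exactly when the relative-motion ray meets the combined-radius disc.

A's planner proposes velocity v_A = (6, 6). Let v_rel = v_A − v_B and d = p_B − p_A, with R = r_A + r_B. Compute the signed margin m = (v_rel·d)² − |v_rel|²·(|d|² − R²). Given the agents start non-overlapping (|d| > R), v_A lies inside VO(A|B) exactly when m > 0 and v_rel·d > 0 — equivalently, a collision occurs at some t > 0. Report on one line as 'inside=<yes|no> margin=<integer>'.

d = (25, 3),  |d|² = 634;  R = 4+5 = 9,  c = 634−9² = 553
v_rel = (2, 1),  |v_rel|² = 5;  v_rel·d = (2)·(25) + (1)·(3) = 53
5·t² − 106·t + 553 = 0  ⇒  m = 53² − 5·553 = 44
m = 44 > 0,  v_rel·d = 53 > 0  ⇒  inside

inside=yes margin=44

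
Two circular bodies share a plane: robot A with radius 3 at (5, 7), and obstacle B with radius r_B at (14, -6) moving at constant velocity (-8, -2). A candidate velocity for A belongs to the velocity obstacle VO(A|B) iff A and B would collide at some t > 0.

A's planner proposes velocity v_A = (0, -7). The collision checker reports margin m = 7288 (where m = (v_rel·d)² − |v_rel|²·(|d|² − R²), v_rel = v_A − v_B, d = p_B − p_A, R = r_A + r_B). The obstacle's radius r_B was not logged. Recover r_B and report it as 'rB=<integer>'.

m = 7288
d = (9, -13);  v_rel = (8, -5),  |v_rel|² = 89
v_rel×d = (8)·(-13) − (-5)·(9) = -59
since m = R²·89 − (-59)²:  R² = (3481 + 7288) / 89 = 121
R = √121 = 11  ⇒  r_B = 11 − 3 = 8

rB=8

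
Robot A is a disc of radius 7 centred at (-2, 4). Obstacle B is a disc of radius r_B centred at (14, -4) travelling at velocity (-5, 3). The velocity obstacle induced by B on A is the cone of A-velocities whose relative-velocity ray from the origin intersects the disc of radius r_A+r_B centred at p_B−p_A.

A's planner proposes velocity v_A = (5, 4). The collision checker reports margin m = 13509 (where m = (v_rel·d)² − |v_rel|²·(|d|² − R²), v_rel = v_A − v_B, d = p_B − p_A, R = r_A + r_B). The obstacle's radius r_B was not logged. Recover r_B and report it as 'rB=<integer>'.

m = 13509
d = (16, -8);  v_rel = (10, 1),  |v_rel|² = 101
v_rel×d = (10)·(-8) − (1)·(16) = -96
since m = R²·101 − (-96)²:  R² = (9216 + 13509) / 101 = 225
R = √225 = 15  ⇒  r_B = 15 − 7 = 8

rB=8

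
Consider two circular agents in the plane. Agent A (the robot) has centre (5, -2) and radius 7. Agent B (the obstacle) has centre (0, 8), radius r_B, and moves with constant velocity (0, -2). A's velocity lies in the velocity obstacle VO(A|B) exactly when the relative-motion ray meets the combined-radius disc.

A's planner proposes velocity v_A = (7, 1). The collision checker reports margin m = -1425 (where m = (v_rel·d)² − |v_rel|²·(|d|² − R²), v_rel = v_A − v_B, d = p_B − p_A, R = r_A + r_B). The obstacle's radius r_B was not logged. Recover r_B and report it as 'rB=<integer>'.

m = -1425
d = (-5, 10);  v_rel = (7, 3),  |v_rel|² = 58
v_rel×d = (7)·(10) − (3)·(-5) = 85
since m = R²·58 − 85²:  R² = (7225 + -1425) / 58 = 100
R = √100 = 10  ⇒  r_B = 10 − 7 = 3

rB=3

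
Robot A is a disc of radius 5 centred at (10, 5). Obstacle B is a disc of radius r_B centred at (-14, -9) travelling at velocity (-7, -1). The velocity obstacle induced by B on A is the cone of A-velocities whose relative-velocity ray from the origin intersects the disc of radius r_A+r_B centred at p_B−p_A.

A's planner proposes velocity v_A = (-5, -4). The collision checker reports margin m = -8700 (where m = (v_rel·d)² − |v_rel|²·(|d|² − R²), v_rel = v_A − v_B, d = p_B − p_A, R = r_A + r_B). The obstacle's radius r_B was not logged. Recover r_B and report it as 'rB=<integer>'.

m = -8700
d = (-24, -14);  v_rel = (2, -3),  |v_rel|² = 13
v_rel×d = (2)·(-14) − (-3)·(-24) = -100
since m = R²·13 − (-100)²:  R² = (10000 + -8700) / 13 = 100
R = √100 = 10  ⇒  r_B = 10 − 5 = 5

rB=5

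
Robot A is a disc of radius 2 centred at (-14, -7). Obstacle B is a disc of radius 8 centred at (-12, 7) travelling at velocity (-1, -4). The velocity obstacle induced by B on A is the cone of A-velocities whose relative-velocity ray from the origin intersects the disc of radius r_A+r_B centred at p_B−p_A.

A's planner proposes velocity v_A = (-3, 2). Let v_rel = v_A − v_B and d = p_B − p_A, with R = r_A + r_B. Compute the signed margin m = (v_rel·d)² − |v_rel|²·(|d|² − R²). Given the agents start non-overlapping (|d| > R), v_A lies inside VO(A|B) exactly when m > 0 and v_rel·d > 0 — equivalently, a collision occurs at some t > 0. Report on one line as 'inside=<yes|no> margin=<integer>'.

d = (2, 14),  |d|² = 200;  R = 2+8 = 10,  c = 200−10² = 100
v_rel = (-2, 6),  |v_rel|² = 40;  v_rel·d = (-2)·(2) + (6)·(14) = 80
40·t² − 160·t + 100 = 0  ⇒  m = 80² − 40·100 = 2400
m = 2400 > 0,  v_rel·d = 80 > 0  ⇒  inside

inside=yes margin=2400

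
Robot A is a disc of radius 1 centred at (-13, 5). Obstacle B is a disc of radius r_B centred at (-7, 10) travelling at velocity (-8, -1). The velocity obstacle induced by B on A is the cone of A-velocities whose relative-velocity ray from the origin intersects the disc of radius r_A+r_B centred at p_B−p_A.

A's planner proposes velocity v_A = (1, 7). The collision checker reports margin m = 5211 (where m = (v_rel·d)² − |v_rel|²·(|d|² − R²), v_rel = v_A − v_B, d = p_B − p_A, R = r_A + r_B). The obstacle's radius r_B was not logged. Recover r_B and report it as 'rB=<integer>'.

m = 5211
d = (6, 5);  v_rel = (9, 8),  |v_rel|² = 145
v_rel×d = (9)·(5) − (8)·(6) = -3
since m = R²·145 − (-3)²:  R² = (9 + 5211) / 145 = 36
R = √36 = 6  ⇒  r_B = 6 − 1 = 5

rB=5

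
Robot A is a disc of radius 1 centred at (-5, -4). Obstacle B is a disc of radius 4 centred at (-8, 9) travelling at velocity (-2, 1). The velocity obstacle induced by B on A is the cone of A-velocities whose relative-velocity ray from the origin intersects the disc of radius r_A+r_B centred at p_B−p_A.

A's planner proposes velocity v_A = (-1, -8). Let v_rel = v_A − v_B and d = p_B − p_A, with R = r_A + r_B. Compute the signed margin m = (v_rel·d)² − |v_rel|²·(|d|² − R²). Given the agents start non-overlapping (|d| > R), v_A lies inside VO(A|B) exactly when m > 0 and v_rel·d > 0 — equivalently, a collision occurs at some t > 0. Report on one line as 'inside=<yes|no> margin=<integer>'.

d = (-3, 13),  |d|² = 178;  R = 1+4 = 5,  c = 178−5² = 153
v_rel = (1, -9),  |v_rel|² = 82;  v_rel·d = (1)·(-3) + (-9)·(13) = -120
82·t² + 240·t + 153 = 0  ⇒  m = (-120)² − 82·153 = 1854
m = 1854 > 0,  v_rel·d = -120 < 0  ⇒  outside

inside=no margin=1854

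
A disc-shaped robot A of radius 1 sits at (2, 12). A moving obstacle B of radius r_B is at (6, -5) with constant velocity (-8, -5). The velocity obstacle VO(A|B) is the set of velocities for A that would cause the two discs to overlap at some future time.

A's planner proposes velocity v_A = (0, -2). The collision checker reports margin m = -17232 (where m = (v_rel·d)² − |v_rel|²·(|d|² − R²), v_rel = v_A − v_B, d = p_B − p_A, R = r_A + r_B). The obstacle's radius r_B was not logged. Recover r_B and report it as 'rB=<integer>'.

m = -17232
d = (4, -17);  v_rel = (8, 3),  |v_rel|² = 73
v_rel×d = (8)·(-17) − (3)·(4) = -148
since m = R²·73 − (-148)²:  R² = (21904 + -17232) / 73 = 64
R = √64 = 8  ⇒  r_B = 8 − 1 = 7

rB=7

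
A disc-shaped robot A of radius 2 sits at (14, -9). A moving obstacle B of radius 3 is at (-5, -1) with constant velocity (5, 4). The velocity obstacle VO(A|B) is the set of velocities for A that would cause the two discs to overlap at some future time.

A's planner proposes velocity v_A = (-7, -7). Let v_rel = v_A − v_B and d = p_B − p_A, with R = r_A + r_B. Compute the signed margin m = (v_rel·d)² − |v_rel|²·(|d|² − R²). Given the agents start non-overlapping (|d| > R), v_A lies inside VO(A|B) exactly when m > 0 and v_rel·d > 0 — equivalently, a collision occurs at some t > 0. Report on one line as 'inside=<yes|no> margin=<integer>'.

d = (-19, 8),  |d|² = 425;  R = 2+3 = 5,  c = 425−5² = 400
v_rel = (-12, -11),  |v_rel|² = 265;  v_rel·d = (-12)·(-19) + (-11)·(8) = 140
265·t² − 280·t + 400 = 0  ⇒  m = 140² − 265·400 = -86400
m = -86400 < 0,  v_rel·d = 140 > 0  ⇒  outside

inside=no margin=-86400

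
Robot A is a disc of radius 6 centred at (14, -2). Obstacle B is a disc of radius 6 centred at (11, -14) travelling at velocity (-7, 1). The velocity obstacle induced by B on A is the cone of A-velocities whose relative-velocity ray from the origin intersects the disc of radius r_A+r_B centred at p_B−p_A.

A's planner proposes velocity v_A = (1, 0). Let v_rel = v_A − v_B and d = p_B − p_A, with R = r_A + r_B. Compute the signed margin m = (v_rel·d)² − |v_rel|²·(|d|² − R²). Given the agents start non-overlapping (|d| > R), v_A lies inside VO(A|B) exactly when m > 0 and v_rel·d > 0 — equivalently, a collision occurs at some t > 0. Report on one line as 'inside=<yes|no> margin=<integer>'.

d = (-3, -12),  |d|² = 153;  R = 6+6 = 12,  c = 153−12² = 9
v_rel = (8, -1),  |v_rel|² = 65;  v_rel·d = (8)·(-3) + (-1)·(-12) = -12
65·t² + 24·t + 9 = 0  ⇒  m = (-12)² − 65·9 = -441
m = -441 < 0,  v_rel·d = -12 < 0  ⇒  outside

inside=no margin=-441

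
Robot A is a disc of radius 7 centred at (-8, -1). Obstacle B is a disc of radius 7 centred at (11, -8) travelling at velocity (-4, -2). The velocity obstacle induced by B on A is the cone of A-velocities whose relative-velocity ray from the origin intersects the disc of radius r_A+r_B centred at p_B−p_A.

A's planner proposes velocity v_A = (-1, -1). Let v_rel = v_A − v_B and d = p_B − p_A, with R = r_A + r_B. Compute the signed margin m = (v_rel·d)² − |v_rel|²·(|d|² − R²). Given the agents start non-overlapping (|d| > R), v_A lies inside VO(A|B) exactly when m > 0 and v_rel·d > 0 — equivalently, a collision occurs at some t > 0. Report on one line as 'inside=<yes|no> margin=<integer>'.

d = (19, -7),  |d|² = 410;  R = 7+7 = 14,  c = 410−14² = 214
v_rel = (3, 1),  |v_rel|² = 10;  v_rel·d = (3)·(19) + (1)·(-7) = 50
10·t² − 100·t + 214 = 0  ⇒  m = 50² − 10·214 = 360
m = 360 > 0,  v_rel·d = 50 > 0  ⇒  inside

inside=yes margin=360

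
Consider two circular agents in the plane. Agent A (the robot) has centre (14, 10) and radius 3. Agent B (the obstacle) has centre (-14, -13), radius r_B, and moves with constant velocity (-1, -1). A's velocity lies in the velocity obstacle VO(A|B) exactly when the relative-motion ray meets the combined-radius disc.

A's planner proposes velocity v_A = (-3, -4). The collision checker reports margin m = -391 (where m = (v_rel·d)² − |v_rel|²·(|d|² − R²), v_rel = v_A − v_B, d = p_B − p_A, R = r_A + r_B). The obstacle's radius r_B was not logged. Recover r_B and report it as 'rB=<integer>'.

m = -391
d = (-28, -23);  v_rel = (-2, -3),  |v_rel|² = 13
v_rel×d = (-2)·(-23) − (-3)·(-28) = -38
since m = R²·13 − (-38)²:  R² = (1444 + -391) / 13 = 81
R = √81 = 9  ⇒  r_B = 9 − 3 = 6

rB=6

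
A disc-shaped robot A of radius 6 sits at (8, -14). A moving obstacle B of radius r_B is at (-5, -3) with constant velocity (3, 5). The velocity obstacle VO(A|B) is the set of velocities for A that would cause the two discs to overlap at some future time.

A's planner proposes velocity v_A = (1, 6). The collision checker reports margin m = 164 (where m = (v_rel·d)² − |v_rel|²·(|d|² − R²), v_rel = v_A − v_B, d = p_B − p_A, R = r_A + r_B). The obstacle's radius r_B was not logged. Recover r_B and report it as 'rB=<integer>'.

m = 164
d = (-13, 11);  v_rel = (-2, 1),  |v_rel|² = 5
v_rel×d = (-2)·(11) − (1)·(-13) = -9
since m = R²·5 − (-9)²:  R² = (81 + 164) / 5 = 49
R = √49 = 7  ⇒  r_B = 7 − 6 = 1

rB=1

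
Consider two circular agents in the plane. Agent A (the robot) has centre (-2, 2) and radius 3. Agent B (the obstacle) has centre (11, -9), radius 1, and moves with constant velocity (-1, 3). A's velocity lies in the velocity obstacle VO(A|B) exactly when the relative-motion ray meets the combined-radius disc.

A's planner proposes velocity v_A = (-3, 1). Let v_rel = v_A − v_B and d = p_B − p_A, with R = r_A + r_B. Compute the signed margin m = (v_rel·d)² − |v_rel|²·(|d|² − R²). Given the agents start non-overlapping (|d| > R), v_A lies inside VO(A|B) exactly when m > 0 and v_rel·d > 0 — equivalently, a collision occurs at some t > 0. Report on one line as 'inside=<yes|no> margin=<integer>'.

d = (13, -11),  |d|² = 290;  R = 3+1 = 4,  c = 290−4² = 274
v_rel = (-2, -2),  |v_rel|² = 8;  v_rel·d = (-2)·(13) + (-2)·(-11) = -4
8·t² + 8·t + 274 = 0  ⇒  m = (-4)² − 8·274 = -2176
m = -2176 < 0,  v_rel·d = -4 < 0  ⇒  outside

inside=no margin=-2176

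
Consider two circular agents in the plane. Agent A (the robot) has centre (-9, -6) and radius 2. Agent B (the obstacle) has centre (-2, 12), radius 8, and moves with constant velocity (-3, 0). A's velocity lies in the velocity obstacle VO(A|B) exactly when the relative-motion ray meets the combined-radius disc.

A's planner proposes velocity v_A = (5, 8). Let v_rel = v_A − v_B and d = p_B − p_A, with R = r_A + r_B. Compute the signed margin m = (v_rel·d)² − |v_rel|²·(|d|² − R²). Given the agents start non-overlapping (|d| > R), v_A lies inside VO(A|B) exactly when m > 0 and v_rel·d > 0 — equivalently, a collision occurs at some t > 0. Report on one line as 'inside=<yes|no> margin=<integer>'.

d = (7, 18),  |d|² = 373;  R = 2+8 = 10,  c = 373−10² = 273
v_rel = (8, 8),  |v_rel|² = 128;  v_rel·d = (8)·(7) + (8)·(18) = 200
128·t² − 400·t + 273 = 0  ⇒  m = 200² − 128·273 = 5056
m = 5056 > 0,  v_rel·d = 200 > 0  ⇒  inside

inside=yes margin=5056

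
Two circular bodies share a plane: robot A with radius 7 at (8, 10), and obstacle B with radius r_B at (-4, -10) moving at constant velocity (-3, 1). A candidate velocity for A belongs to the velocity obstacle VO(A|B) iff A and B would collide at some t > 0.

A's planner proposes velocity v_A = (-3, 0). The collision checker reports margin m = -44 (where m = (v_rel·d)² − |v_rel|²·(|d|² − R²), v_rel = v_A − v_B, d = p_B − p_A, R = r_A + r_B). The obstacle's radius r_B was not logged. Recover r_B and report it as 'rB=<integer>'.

m = -44
d = (-12, -20);  v_rel = (0, -1),  |v_rel|² = 1
v_rel×d = (0)·(-20) − (-1)·(-12) = -12
since m = R²·1 − (-12)²:  R² = (144 + -44) / 1 = 100
R = √100 = 10  ⇒  r_B = 10 − 7 = 3

rB=3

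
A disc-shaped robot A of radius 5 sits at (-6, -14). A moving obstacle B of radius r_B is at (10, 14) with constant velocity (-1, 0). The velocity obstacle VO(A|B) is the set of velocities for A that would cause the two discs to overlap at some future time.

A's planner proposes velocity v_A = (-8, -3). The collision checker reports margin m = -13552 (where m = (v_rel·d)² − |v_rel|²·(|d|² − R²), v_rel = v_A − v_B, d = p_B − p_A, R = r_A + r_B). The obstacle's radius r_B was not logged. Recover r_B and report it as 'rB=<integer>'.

m = -13552
d = (16, 28);  v_rel = (-7, -3),  |v_rel|² = 58
v_rel×d = (-7)·(28) − (-3)·(16) = -148
since m = R²·58 − (-148)²:  R² = (21904 + -13552) / 58 = 144
R = √144 = 12  ⇒  r_B = 12 − 5 = 7

rB=7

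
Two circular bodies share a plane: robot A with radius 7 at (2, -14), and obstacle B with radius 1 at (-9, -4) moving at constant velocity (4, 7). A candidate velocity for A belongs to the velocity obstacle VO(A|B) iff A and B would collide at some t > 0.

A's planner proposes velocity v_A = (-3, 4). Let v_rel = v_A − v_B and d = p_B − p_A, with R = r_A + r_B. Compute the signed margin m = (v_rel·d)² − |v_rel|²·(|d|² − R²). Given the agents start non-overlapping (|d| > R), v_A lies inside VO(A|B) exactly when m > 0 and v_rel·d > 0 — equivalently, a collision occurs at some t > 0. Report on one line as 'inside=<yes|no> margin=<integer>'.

d = (-11, 10),  |d|² = 221;  R = 7+1 = 8,  c = 221−8² = 157
v_rel = (-7, -3),  |v_rel|² = 58;  v_rel·d = (-7)·(-11) + (-3)·(10) = 47
58·t² − 94·t + 157 = 0  ⇒  m = 47² − 58·157 = -6897
m = -6897 < 0,  v_rel·d = 47 > 0  ⇒  outside

inside=no margin=-6897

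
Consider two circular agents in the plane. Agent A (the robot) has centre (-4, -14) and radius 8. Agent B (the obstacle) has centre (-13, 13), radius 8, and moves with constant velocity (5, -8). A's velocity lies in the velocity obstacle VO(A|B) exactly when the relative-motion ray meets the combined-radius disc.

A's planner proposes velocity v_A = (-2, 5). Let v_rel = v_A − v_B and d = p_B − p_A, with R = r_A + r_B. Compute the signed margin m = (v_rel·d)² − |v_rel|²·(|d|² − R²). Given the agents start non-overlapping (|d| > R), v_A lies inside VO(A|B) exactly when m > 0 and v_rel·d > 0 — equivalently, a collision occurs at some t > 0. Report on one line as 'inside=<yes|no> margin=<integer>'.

d = (-9, 27),  |d|² = 810;  R = 8+8 = 16,  c = 810−16² = 554
v_rel = (-7, 13),  |v_rel|² = 218;  v_rel·d = (-7)·(-9) + (13)·(27) = 414
218·t² − 828·t + 554 = 0  ⇒  m = 414² − 218·554 = 50624
m = 50624 > 0,  v_rel·d = 414 > 0  ⇒  inside

inside=yes margin=50624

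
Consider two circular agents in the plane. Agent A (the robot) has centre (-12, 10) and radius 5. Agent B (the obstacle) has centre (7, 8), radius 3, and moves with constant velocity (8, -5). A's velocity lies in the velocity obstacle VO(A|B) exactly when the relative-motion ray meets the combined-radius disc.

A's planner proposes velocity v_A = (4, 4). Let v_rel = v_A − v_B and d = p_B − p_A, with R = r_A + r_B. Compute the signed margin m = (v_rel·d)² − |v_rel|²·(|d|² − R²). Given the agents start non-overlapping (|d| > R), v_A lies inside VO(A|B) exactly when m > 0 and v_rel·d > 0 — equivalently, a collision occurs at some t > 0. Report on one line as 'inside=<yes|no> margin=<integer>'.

d = (19, -2),  |d|² = 365;  R = 5+3 = 8,  c = 365−8² = 301
v_rel = (-4, 9),  |v_rel|² = 97;  v_rel·d = (-4)·(19) + (9)·(-2) = -94
97·t² + 188·t + 301 = 0  ⇒  m = (-94)² − 97·301 = -20361
m = -20361 < 0,  v_rel·d = -94 < 0  ⇒  outside

inside=no margin=-20361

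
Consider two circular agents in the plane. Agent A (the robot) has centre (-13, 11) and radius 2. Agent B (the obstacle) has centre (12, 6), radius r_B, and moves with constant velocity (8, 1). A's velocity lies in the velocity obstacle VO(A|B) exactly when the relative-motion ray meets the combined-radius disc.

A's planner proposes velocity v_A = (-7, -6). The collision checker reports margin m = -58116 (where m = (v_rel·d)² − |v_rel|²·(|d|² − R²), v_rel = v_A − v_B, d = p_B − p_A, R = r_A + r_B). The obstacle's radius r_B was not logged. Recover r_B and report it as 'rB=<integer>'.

m = -58116
d = (25, -5);  v_rel = (-15, -7),  |v_rel|² = 274
v_rel×d = (-15)·(-5) − (-7)·(25) = 250
since m = R²·274 − 250²:  R² = (62500 + -58116) / 274 = 16
R = √16 = 4  ⇒  r_B = 4 − 2 = 2

rB=2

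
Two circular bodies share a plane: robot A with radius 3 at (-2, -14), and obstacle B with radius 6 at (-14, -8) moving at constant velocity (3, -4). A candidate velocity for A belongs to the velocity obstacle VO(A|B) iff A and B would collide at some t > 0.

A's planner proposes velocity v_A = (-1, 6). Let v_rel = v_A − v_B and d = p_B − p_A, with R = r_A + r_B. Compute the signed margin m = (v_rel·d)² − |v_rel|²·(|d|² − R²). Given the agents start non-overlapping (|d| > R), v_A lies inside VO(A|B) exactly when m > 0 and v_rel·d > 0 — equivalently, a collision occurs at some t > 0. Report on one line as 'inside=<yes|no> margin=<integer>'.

d = (-12, 6),  |d|² = 180;  R = 3+6 = 9,  c = 180−9² = 99
v_rel = (-4, 10),  |v_rel|² = 116;  v_rel·d = (-4)·(-12) + (10)·(6) = 108
116·t² − 216·t + 99 = 0  ⇒  m = 108² − 116·99 = 180
m = 180 > 0,  v_rel·d = 108 > 0  ⇒  inside

inside=yes margin=180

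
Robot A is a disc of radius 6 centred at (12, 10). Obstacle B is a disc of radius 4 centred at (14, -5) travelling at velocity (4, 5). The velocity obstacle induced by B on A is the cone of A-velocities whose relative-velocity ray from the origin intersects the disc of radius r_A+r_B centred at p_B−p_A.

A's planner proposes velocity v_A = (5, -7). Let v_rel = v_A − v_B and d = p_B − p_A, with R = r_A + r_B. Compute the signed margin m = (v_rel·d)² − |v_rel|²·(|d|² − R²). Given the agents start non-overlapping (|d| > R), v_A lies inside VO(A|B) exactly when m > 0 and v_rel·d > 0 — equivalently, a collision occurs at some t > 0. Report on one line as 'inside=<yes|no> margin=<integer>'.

d = (2, -15),  |d|² = 229;  R = 6+4 = 10,  c = 229−10² = 129
v_rel = (1, -12),  |v_rel|² = 145;  v_rel·d = (1)·(2) + (-12)·(-15) = 182
145·t² − 364·t + 129 = 0  ⇒  m = 182² − 145·129 = 14419
m = 14419 > 0,  v_rel·d = 182 > 0  ⇒  inside

inside=yes margin=14419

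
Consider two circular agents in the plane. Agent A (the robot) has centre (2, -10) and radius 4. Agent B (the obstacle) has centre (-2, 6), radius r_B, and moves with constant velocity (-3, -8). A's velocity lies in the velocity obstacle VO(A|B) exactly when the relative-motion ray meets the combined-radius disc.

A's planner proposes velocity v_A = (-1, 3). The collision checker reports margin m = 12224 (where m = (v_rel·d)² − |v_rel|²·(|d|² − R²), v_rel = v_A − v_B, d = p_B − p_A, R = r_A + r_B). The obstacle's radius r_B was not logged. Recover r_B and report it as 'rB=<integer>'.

m = 12224
d = (-4, 16);  v_rel = (2, 11),  |v_rel|² = 125
v_rel×d = (2)·(16) − (11)·(-4) = 76
since m = R²·125 − 76²:  R² = (5776 + 12224) / 125 = 144
R = √144 = 12  ⇒  r_B = 12 − 4 = 8

rB=8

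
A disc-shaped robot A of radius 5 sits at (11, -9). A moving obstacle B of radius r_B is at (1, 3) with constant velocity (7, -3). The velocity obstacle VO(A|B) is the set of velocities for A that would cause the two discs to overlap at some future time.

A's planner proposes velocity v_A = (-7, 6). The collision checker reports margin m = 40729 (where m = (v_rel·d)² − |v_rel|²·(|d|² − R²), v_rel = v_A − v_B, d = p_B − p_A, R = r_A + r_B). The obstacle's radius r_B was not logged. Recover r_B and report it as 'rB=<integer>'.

m = 40729
d = (-10, 12);  v_rel = (-14, 9),  |v_rel|² = 277
v_rel×d = (-14)·(12) − (9)·(-10) = -78
since m = R²·277 − (-78)²:  R² = (6084 + 40729) / 277 = 169
R = √169 = 13  ⇒  r_B = 13 − 5 = 8

rB=8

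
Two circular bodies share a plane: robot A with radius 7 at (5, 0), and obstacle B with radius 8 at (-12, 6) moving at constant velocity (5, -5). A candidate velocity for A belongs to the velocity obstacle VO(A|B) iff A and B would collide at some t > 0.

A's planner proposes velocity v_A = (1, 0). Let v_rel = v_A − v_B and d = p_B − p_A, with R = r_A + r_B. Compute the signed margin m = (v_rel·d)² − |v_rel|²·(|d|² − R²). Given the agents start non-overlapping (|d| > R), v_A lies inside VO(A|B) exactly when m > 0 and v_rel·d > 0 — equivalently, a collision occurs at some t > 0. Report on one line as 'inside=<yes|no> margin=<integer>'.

d = (-17, 6),  |d|² = 325;  R = 7+8 = 15,  c = 325−15² = 100
v_rel = (-4, 5),  |v_rel|² = 41;  v_rel·d = (-4)·(-17) + (5)·(6) = 98
41·t² − 196·t + 100 = 0  ⇒  m = 98² − 41·100 = 5504
m = 5504 > 0,  v_rel·d = 98 > 0  ⇒  inside

inside=yes margin=5504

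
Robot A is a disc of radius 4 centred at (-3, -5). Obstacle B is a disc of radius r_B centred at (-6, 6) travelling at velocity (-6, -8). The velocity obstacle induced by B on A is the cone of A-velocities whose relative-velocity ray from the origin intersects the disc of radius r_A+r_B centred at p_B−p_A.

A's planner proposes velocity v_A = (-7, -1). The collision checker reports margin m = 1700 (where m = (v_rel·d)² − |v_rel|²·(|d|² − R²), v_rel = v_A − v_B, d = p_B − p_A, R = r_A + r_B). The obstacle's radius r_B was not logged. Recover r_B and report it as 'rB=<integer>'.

m = 1700
d = (-3, 11);  v_rel = (-1, 7),  |v_rel|² = 50
v_rel×d = (-1)·(11) − (7)·(-3) = 10
since m = R²·50 − 10²:  R² = (100 + 1700) / 50 = 36
R = √36 = 6  ⇒  r_B = 6 − 4 = 2

rB=2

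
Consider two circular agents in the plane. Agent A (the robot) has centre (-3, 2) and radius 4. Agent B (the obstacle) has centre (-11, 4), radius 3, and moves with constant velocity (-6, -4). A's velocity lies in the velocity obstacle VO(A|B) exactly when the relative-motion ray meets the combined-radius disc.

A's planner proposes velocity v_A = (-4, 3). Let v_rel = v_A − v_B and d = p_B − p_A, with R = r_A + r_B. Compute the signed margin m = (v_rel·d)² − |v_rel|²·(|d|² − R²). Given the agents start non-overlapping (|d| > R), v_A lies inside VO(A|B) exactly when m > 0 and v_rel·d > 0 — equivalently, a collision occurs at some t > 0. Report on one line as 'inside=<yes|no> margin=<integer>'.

d = (-8, 2),  |d|² = 68;  R = 4+3 = 7,  c = 68−7² = 19
v_rel = (2, 7),  |v_rel|² = 53;  v_rel·d = (2)·(-8) + (7)·(2) = -2
53·t² + 4·t + 19 = 0  ⇒  m = (-2)² − 53·19 = -1003
m = -1003 < 0,  v_rel·d = -2 < 0  ⇒  outside

inside=no margin=-1003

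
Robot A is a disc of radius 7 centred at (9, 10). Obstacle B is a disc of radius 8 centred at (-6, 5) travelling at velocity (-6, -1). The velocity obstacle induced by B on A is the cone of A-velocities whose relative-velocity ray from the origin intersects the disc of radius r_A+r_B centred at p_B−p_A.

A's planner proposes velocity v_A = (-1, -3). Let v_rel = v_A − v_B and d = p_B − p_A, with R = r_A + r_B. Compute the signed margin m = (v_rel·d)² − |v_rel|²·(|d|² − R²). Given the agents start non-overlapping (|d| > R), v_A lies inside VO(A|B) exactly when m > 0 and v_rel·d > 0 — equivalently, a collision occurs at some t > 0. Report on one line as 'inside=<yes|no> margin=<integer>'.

d = (-15, -5),  |d|² = 250;  R = 7+8 = 15,  c = 250−15² = 25
v_rel = (5, -2),  |v_rel|² = 29;  v_rel·d = (5)·(-15) + (-2)·(-5) = -65
29·t² + 130·t + 25 = 0  ⇒  m = (-65)² − 29·25 = 3500
m = 3500 > 0,  v_rel·d = -65 < 0  ⇒  outside

inside=no margin=3500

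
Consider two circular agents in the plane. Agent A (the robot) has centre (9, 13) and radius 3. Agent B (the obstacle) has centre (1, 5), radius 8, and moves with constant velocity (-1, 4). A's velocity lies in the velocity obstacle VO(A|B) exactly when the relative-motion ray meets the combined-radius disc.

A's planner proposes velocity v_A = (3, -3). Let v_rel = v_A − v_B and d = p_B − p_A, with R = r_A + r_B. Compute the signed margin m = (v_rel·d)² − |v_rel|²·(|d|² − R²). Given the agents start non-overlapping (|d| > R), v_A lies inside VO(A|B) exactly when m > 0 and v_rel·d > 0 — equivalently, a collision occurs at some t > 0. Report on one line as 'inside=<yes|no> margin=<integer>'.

d = (-8, -8),  |d|² = 128;  R = 3+8 = 11,  c = 128−11² = 7
v_rel = (4, -7),  |v_rel|² = 65;  v_rel·d = (4)·(-8) + (-7)·(-8) = 24
65·t² − 48·t + 7 = 0  ⇒  m = 24² − 65·7 = 121
m = 121 > 0,  v_rel·d = 24 > 0  ⇒  inside

inside=yes margin=121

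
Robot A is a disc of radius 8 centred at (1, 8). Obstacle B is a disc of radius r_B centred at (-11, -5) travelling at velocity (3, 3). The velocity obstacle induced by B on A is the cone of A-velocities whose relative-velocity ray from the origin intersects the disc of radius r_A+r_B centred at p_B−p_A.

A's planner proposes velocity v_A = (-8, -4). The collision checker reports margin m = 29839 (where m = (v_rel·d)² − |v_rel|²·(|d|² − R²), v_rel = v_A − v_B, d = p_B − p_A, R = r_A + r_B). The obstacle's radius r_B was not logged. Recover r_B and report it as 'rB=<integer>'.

m = 29839
d = (-12, -13);  v_rel = (-11, -7),  |v_rel|² = 170
v_rel×d = (-11)·(-13) − (-7)·(-12) = 59
since m = R²·170 − 59²:  R² = (3481 + 29839) / 170 = 196
R = √196 = 14  ⇒  r_B = 14 − 8 = 6

rB=6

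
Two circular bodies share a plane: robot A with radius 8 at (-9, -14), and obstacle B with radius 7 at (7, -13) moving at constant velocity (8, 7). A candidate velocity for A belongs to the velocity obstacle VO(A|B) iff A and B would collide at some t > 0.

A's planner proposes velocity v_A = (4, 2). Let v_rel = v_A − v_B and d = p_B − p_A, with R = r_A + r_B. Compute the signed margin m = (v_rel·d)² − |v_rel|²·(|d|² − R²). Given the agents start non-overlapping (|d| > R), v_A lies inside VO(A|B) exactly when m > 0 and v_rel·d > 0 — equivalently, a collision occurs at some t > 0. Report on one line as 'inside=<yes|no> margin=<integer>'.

d = (16, 1),  |d|² = 257;  R = 8+7 = 15,  c = 257−15² = 32
v_rel = (-4, -5),  |v_rel|² = 41;  v_rel·d = (-4)·(16) + (-5)·(1) = -69
41·t² + 138·t + 32 = 0  ⇒  m = (-69)² − 41·32 = 3449
m = 3449 > 0,  v_rel·d = -69 < 0  ⇒  outside

inside=no margin=3449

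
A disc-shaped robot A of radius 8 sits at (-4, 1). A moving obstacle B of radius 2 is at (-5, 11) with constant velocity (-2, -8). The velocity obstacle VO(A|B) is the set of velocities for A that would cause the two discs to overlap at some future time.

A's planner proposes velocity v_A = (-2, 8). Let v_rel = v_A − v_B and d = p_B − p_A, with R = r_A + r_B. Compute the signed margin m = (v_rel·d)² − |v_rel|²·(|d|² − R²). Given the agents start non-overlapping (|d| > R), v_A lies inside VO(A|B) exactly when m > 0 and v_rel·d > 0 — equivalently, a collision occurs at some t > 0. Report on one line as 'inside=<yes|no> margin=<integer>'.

d = (-1, 10),  |d|² = 101;  R = 8+2 = 10,  c = 101−10² = 1
v_rel = (0, 16),  |v_rel|² = 256;  v_rel·d = (0)·(-1) + (16)·(10) = 160
256·t² − 320·t + 1 = 0  ⇒  m = 160² − 256·1 = 25344
m = 25344 > 0,  v_rel·d = 160 > 0  ⇒  inside

inside=yes margin=25344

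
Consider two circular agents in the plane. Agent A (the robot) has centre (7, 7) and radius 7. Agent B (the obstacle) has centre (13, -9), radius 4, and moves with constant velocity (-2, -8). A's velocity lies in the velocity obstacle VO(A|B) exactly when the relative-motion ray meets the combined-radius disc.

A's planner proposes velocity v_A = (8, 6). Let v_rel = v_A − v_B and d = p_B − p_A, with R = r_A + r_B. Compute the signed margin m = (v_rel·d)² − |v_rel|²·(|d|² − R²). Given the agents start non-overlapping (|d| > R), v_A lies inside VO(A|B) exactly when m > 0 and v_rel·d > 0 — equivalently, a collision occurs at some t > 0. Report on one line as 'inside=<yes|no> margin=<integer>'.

d = (6, -16),  |d|² = 292;  R = 7+4 = 11,  c = 292−11² = 171
v_rel = (10, 14),  |v_rel|² = 296;  v_rel·d = (10)·(6) + (14)·(-16) = -164
296·t² + 328·t + 171 = 0  ⇒  m = (-164)² − 296·171 = -23720
m = -23720 < 0,  v_rel·d = -164 < 0  ⇒  outside

inside=no margin=-23720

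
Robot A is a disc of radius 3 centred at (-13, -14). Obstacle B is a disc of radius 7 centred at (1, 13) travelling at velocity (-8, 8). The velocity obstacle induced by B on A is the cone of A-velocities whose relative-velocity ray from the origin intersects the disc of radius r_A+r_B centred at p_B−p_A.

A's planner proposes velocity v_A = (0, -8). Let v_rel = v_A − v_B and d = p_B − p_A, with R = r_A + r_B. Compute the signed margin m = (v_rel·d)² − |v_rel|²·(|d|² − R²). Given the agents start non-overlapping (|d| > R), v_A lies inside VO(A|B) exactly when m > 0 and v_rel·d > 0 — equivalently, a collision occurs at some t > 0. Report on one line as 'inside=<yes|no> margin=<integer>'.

d = (14, 27),  |d|² = 925;  R = 3+7 = 10,  c = 925−10² = 825
v_rel = (8, -16),  |v_rel|² = 320;  v_rel·d = (8)·(14) + (-16)·(27) = -320
320·t² + 640·t + 825 = 0  ⇒  m = (-320)² − 320·825 = -161600
m = -161600 < 0,  v_rel·d = -320 < 0  ⇒  outside

inside=no margin=-161600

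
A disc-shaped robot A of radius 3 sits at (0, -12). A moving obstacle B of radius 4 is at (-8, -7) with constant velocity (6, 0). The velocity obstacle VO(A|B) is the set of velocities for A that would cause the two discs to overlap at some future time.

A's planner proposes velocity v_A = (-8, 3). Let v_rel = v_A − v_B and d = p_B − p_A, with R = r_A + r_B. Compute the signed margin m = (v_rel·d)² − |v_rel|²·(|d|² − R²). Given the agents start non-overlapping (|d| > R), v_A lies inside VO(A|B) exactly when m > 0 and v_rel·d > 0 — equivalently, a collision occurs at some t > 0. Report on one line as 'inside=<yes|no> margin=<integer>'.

d = (-8, 5),  |d|² = 89;  R = 3+4 = 7,  c = 89−7² = 40
v_rel = (-14, 3),  |v_rel|² = 205;  v_rel·d = (-14)·(-8) + (3)·(5) = 127
205·t² − 254·t + 40 = 0  ⇒  m = 127² − 205·40 = 7929
m = 7929 > 0,  v_rel·d = 127 > 0  ⇒  inside

inside=yes margin=7929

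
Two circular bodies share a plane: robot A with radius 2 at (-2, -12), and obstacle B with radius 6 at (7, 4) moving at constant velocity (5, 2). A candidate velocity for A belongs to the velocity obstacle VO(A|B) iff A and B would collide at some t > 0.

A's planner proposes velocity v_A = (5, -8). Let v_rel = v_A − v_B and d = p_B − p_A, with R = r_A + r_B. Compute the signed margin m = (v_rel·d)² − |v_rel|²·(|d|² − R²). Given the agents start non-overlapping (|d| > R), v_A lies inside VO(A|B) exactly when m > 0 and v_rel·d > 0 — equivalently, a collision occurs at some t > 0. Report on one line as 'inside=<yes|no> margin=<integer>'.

d = (9, 16),  |d|² = 337;  R = 2+6 = 8,  c = 337−8² = 273
v_rel = (0, -10),  |v_rel|² = 100;  v_rel·d = (0)·(9) + (-10)·(16) = -160
100·t² + 320·t + 273 = 0  ⇒  m = (-160)² − 100·273 = -1700
m = -1700 < 0,  v_rel·d = -160 < 0  ⇒  outside

inside=no margin=-1700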